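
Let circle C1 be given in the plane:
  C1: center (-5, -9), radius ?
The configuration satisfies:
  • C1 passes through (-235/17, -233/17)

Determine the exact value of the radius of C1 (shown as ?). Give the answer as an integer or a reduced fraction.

1. [C1∋P]  r_C1² − 100 = 0  ⇒  r_C1 = 10 (r>0 drops 1)

10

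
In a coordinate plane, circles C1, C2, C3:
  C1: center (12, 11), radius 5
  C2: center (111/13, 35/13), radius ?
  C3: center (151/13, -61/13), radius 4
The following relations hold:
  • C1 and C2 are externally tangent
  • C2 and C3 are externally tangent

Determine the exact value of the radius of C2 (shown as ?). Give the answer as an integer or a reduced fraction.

1. [ext C1·C2]  r_C2² + 10r_C2 − 56 = 0  ⇒  r_C2 = 4 (r>0 drops 1)
2. [ext C2·C3]  r_C2² + 8r_C2 − 48 = 0  ⇒  r_C2 = 4 (r>0 drops 1)

4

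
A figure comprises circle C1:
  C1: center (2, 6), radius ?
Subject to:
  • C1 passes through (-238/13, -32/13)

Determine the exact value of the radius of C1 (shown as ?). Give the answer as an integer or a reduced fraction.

1. [C1∋P]  r_C1² − 484 = 0  ⇒  r_C1 = 22 (r>0 drops 1)

22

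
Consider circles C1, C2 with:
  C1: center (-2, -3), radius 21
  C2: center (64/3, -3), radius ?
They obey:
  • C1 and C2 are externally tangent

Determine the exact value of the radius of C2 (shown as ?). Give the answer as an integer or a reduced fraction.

7/3

1. [ext C1·C2]  r_C2² + 42r_C2 − 931/9 = 0  ⇒  r_C2 = 7/3 (r>0 drops 1)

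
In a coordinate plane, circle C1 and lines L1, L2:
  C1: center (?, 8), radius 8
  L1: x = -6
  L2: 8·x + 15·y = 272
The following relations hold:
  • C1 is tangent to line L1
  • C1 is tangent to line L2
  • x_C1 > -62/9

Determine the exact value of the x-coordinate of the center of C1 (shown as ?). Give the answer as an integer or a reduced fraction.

2

1. [C1‖L1]  x_C1² + 12x_C1 − 28 = 0  ⇒  x_C1 = -14 or 2
2. [C1‖L2]  x_C1² − 38x_C1 + 72 = 0  ⇒  x_C1 = 2 or 36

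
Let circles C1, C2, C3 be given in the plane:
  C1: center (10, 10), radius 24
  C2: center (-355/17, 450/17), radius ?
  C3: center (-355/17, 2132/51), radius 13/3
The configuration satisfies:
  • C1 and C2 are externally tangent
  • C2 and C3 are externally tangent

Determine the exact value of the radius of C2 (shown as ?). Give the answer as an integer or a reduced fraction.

1. [ext C1·C2]  r_C2² + 48r_C2 − 649 = 0  ⇒  r_C2 = 11 (r>0 drops 1)
2. [ext C2·C3]  r_C2² + (26/3)r_C2 − 649/3 = 0  ⇒  r_C2 = 11 (r>0 drops 1)

11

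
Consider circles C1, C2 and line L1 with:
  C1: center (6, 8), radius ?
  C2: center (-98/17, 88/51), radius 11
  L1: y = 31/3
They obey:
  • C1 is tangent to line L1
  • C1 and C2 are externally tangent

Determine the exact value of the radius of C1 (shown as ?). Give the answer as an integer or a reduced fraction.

7/3

1. [C1‖L1]  r_C1² − 49/9 = 0  ⇒  r_C1 = 7/3 (r>0 drops 1)
2. [ext C1·C2]  r_C1² + 22r_C1 − 511/9 = 0  ⇒  r_C1 = 7/3 (r>0 drops 1)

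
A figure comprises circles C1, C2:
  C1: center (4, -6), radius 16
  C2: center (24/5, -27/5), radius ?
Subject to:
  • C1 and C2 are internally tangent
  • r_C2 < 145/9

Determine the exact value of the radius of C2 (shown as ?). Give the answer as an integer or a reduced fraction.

1. [int C1,C2]  r_C2² − 32r_C2 + 255 = 0  ⇒  r_C2 = 15 or 17
2. given r_C2 < 145/9: keep 15

15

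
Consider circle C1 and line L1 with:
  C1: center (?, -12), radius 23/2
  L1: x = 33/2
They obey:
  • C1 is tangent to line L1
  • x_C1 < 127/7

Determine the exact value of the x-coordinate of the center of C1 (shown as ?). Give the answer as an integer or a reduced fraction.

5

1. [C1‖L1]  x_C1² − 33x_C1 + 140 = 0  ⇒  x_C1 = 5 or 28
2. given x_C1 < 127/7: keep 5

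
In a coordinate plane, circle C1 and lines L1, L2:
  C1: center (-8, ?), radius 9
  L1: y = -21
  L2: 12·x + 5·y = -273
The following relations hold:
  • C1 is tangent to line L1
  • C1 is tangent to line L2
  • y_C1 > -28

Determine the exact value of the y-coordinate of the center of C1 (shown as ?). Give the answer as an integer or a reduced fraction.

-12

1. [C1‖L1]  y_C1² + 42y_C1 + 360 = 0  ⇒  y_C1 = -30 or -12
2. [C1‖L2]  y_C1² + (354/5)y_C1 + 3528/5 = 0  ⇒  y_C1 = -294/5 or -12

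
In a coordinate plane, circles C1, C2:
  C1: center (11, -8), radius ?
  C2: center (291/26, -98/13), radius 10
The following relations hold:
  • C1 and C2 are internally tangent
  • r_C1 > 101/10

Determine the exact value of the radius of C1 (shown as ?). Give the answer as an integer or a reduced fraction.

1. [int C1,C2]  r_C1² − 20r_C1 + 399/4 = 0  ⇒  r_C1 = 19/2 or 21/2
2. given r_C1 > 101/10: keep 21/2

21/2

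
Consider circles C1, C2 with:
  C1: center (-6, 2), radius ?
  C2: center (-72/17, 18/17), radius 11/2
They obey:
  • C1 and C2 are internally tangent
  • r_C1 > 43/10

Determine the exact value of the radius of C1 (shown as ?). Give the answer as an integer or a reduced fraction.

15/2

1. [int C1,C2]  r_C1² − 11r_C1 + 105/4 = 0  ⇒  r_C1 = 7/2 or 15/2
2. given r_C1 > 43/10: keep 15/2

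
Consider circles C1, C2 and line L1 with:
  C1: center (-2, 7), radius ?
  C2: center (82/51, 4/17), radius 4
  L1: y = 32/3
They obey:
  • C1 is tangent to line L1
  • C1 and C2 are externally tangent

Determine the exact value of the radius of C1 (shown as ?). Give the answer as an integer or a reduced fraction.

1. [C1‖L1]  r_C1² − 121/9 = 0  ⇒  r_C1 = 11/3 (r>0 drops 1)
2. [ext C1·C2]  r_C1² + 8r_C1 − 385/9 = 0  ⇒  r_C1 = 11/3 (r>0 drops 1)

11/3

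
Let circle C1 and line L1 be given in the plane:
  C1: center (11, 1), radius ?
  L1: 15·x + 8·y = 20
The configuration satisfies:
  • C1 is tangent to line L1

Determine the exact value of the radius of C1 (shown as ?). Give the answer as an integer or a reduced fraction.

9

1. [C1‖L1]  r_C1² − 81 = 0  ⇒  r_C1 = 9 (r>0 drops 1)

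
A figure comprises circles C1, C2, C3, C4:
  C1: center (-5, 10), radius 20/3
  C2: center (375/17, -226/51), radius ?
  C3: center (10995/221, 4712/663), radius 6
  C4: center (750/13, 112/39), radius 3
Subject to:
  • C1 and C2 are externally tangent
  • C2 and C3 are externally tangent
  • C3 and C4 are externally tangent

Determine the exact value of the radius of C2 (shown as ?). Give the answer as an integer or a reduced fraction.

1. [ext C1·C2]  r_C2² + (40/3)r_C2 − 896 = 0  ⇒  r_C2 = 24 (r>0 drops 1)
2. [ext C2·C3]  r_C2² + 12r_C2 − 864 = 0  ⇒  r_C2 = 24 (r>0 drops 1)

24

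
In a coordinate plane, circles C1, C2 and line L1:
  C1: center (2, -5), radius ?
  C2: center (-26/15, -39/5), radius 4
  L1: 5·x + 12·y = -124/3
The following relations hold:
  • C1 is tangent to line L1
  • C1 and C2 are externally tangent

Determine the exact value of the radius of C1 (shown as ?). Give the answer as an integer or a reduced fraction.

1. [C1‖L1]  r_C1² − 4/9 = 0  ⇒  r_C1 = 2/3 (r>0 drops 1)
2. [ext C1·C2]  r_C1² + 8r_C1 − 52/9 = 0  ⇒  r_C1 = 2/3 (r>0 drops 1)

2/3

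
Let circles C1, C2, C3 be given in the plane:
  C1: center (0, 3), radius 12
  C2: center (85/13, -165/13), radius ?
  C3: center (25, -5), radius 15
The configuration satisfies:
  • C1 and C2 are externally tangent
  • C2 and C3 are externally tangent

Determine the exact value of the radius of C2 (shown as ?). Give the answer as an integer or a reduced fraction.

5

1. [ext C1·C2]  r_C2² + 24r_C2 − 145 = 0  ⇒  r_C2 = 5 (r>0 drops 1)
2. [ext C2·C3]  r_C2² + 30r_C2 − 175 = 0  ⇒  r_C2 = 5 (r>0 drops 1)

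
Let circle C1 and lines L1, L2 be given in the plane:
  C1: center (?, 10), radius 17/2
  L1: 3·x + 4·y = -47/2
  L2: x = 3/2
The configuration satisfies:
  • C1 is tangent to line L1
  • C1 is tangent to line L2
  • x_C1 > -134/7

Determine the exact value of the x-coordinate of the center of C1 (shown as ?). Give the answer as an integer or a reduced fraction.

1. [C1‖L1]  x_C1² + (127/3)x_C1 + 742/3 = 0  ⇒  x_C1 = -106/3 or -7
2. [C1‖L2]  x_C1² − 3x_C1 − 70 = 0  ⇒  x_C1 = -7 or 10

-7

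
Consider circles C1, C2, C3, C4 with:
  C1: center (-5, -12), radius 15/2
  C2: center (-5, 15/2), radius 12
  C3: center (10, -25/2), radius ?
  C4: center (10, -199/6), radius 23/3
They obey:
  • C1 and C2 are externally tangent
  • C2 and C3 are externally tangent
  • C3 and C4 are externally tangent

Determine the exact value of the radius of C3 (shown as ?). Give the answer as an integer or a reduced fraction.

1. [ext C2·C3]  r_C3² + 24r_C3 − 481 = 0  ⇒  r_C3 = 13 (r>0 drops 1)
2. [ext C3·C4]  r_C3² + (46/3)r_C3 − 1105/3 = 0  ⇒  r_C3 = 13 (r>0 drops 1)

13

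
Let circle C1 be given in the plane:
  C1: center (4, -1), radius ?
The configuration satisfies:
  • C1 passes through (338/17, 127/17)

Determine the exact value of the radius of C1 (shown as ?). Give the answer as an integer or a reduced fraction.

18

1. [C1∋P]  r_C1² − 324 = 0  ⇒  r_C1 = 18 (r>0 drops 1)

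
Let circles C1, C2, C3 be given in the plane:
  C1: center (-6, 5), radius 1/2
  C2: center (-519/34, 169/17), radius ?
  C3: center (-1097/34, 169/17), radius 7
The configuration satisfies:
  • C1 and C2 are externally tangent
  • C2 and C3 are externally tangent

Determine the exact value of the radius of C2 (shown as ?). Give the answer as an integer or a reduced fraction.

10

1. [ext C1·C2]  r_C2² + 1r_C2 − 110 = 0  ⇒  r_C2 = 10 (r>0 drops 1)
2. [ext C2·C3]  r_C2² + 14r_C2 − 240 = 0  ⇒  r_C2 = 10 (r>0 drops 1)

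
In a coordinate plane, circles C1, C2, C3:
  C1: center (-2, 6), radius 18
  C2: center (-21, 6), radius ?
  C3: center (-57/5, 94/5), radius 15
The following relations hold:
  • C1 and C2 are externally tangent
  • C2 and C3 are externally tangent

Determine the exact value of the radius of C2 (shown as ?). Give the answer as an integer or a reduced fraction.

1

1. [ext C1·C2]  r_C2² + 36r_C2 − 37 = 0  ⇒  r_C2 = 1 (r>0 drops 1)
2. [ext C2·C3]  r_C2² + 30r_C2 − 31 = 0  ⇒  r_C2 = 1 (r>0 drops 1)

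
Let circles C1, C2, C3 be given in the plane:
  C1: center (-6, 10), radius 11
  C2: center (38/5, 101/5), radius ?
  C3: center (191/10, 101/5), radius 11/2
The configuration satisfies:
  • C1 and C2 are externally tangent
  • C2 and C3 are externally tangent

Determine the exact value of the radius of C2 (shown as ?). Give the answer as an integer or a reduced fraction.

6

1. [ext C1·C2]  r_C2² + 22r_C2 − 168 = 0  ⇒  r_C2 = 6 (r>0 drops 1)
2. [ext C2·C3]  r_C2² + 11r_C2 − 102 = 0  ⇒  r_C2 = 6 (r>0 drops 1)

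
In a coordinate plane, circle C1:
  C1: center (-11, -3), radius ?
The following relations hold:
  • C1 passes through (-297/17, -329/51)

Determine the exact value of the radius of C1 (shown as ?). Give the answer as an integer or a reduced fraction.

22/3

1. [C1∋P]  r_C1² − 484/9 = 0  ⇒  r_C1 = 22/3 (r>0 drops 1)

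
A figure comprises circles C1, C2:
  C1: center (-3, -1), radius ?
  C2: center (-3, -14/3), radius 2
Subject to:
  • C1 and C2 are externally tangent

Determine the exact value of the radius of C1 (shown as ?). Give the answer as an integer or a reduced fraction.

5/3

1. [ext C1·C2]  r_C1² + 4r_C1 − 85/9 = 0  ⇒  r_C1 = 5/3 (r>0 drops 1)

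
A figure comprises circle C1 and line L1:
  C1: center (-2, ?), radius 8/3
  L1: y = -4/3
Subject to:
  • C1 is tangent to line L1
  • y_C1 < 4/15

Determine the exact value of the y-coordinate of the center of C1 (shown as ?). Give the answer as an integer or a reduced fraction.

1. [C1‖L1]  y_C1² + (8/3)y_C1 − 16/3 = 0  ⇒  y_C1 = -4 or 4/3
2. given y_C1 < 4/15: keep -4

-4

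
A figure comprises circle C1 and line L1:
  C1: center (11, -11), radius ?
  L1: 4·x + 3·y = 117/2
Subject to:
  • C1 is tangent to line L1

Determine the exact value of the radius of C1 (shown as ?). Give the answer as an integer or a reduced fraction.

1. [C1‖L1]  r_C1² − 361/4 = 0  ⇒  r_C1 = 19/2 (r>0 drops 1)

19/2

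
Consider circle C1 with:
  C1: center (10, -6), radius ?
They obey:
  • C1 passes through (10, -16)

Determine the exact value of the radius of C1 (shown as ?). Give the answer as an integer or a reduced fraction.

10

1. [C1∋P]  r_C1² − 100 = 0  ⇒  r_C1 = 10 (r>0 drops 1)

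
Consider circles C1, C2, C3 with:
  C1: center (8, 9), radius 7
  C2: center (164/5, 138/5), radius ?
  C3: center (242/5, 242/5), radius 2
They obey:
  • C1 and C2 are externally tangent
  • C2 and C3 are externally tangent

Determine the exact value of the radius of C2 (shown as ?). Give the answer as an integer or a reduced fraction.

1. [ext C1·C2]  r_C2² + 14r_C2 − 912 = 0  ⇒  r_C2 = 24 (r>0 drops 1)
2. [ext C2·C3]  r_C2² + 4r_C2 − 672 = 0  ⇒  r_C2 = 24 (r>0 drops 1)

24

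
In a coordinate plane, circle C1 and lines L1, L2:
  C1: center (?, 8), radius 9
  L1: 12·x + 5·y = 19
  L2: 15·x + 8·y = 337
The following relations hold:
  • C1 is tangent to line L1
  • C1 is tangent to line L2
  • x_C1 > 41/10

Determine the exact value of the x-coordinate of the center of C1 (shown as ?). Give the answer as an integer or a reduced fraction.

8

1. [C1‖L1]  x_C1² + (7/2)x_C1 − 92 = 0  ⇒  x_C1 = -23/2 or 8
2. [C1‖L2]  x_C1² − (182/5)x_C1 + 1136/5 = 0  ⇒  x_C1 = 8 or 142/5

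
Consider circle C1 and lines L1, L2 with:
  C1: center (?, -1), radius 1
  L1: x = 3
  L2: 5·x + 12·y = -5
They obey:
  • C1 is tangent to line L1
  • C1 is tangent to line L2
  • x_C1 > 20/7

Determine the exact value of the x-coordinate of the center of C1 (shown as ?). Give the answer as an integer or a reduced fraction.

1. [C1‖L1]  x_C1² − 6x_C1 + 8 = 0  ⇒  x_C1 = 2 or 4
2. [C1‖L2]  x_C1² − (14/5)x_C1 − 24/5 = 0  ⇒  x_C1 = -6/5 or 4

4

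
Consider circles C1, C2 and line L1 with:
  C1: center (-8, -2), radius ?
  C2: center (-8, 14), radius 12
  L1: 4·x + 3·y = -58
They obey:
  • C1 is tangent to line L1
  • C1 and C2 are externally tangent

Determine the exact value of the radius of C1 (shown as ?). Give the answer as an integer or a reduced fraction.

4

1. [C1‖L1]  r_C1² − 16 = 0  ⇒  r_C1 = 4 (r>0 drops 1)
2. [ext C1·C2]  r_C1² + 24r_C1 − 112 = 0  ⇒  r_C1 = 4 (r>0 drops 1)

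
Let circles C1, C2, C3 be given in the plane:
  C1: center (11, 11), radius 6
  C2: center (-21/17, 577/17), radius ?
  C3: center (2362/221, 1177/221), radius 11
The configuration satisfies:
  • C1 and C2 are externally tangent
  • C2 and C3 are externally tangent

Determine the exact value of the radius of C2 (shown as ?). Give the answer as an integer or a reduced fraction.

1. [ext C1·C2]  r_C2² + 12r_C2 − 640 = 0  ⇒  r_C2 = 20 (r>0 drops 1)
2. [ext C2·C3]  r_C2² + 22r_C2 − 840 = 0  ⇒  r_C2 = 20 (r>0 drops 1)

20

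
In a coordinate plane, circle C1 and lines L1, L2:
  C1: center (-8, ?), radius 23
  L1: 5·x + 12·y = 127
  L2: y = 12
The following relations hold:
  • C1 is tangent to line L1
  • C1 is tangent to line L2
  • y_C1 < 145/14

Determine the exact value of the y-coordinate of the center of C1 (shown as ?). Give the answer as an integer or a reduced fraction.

-11

1. [C1‖L1]  y_C1² − (167/6)y_C1 − 2563/6 = 0  ⇒  y_C1 = -11 or 233/6
2. [C1‖L2]  y_C1² − 24y_C1 − 385 = 0  ⇒  y_C1 = -11 or 35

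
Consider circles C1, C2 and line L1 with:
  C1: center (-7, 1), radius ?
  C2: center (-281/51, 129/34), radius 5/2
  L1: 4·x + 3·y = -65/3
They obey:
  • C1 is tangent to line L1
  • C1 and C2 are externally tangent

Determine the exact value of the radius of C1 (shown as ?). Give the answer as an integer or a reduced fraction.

1. [C1‖L1]  r_C1² − 4/9 = 0  ⇒  r_C1 = 2/3 (r>0 drops 1)
2. [ext C1·C2]  r_C1² + 5r_C1 − 34/9 = 0  ⇒  r_C1 = 2/3 (r>0 drops 1)

2/3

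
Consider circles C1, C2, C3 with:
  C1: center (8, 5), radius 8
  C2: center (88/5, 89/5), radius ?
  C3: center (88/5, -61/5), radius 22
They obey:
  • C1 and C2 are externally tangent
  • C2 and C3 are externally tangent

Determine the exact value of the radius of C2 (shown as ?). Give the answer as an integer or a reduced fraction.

8

1. [ext C1·C2]  r_C2² + 16r_C2 − 192 = 0  ⇒  r_C2 = 8 (r>0 drops 1)
2. [ext C2·C3]  r_C2² + 44r_C2 − 416 = 0  ⇒  r_C2 = 8 (r>0 drops 1)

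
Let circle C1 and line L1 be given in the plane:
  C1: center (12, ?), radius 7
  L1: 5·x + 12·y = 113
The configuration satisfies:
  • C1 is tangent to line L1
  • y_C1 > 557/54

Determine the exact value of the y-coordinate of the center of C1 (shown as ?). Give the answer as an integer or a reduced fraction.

12

1. [C1‖L1]  y_C1² − (53/6)y_C1 − 38 = 0  ⇒  y_C1 = -19/6 or 12
2. given y_C1 > 557/54: keep 12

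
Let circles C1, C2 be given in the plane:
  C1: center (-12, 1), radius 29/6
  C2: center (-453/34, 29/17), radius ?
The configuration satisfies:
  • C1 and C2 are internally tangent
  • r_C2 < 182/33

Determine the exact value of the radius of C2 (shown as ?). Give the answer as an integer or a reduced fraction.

1. [int C1,C2]  r_C2² − (29/3)r_C2 + 190/9 = 0  ⇒  r_C2 = 10/3 or 19/3
2. given r_C2 < 182/33: keep 10/3

10/3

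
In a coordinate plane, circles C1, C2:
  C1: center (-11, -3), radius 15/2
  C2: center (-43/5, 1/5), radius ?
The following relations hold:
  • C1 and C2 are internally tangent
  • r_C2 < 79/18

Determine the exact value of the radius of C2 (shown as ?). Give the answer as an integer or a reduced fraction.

1. [int C1,C2]  r_C2² − 15r_C2 + 161/4 = 0  ⇒  r_C2 = 7/2 or 23/2
2. given r_C2 < 79/18: keep 7/2

7/2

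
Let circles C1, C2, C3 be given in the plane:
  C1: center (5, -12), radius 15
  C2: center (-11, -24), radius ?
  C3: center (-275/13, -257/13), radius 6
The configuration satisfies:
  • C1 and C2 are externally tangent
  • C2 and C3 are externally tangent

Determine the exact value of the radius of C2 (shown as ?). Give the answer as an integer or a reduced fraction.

1. [ext C1·C2]  r_C2² + 30r_C2 − 175 = 0  ⇒  r_C2 = 5 (r>0 drops 1)
2. [ext C2·C3]  r_C2² + 12r_C2 − 85 = 0  ⇒  r_C2 = 5 (r>0 drops 1)

5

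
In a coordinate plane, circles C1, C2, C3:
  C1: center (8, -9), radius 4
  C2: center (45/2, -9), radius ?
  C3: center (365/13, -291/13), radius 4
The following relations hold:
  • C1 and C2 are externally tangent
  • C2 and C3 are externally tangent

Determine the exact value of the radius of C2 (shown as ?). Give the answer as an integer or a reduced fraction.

21/2

1. [ext C1·C2]  r_C2² + 8r_C2 − 777/4 = 0  ⇒  r_C2 = 21/2 (r>0 drops 1)
2. [ext C2·C3]  r_C2² + 8r_C2 − 777/4 = 0  ⇒  r_C2 = 21/2 (r>0 drops 1)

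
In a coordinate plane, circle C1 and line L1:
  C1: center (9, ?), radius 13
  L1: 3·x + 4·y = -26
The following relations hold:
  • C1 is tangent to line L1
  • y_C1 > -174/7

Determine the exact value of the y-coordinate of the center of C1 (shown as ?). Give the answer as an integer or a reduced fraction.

1. [C1‖L1]  y_C1² + (53/2)y_C1 − 177/2 = 0  ⇒  y_C1 = -59/2 or 3
2. given y_C1 > -174/7: keep 3

3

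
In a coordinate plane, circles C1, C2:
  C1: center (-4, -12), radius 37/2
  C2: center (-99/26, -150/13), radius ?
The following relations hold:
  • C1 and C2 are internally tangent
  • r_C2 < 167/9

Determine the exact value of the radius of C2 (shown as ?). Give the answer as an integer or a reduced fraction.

18

1. [int C1,C2]  r_C2² − 37r_C2 + 342 = 0  ⇒  r_C2 = 18 or 19
2. given r_C2 < 167/9: keep 18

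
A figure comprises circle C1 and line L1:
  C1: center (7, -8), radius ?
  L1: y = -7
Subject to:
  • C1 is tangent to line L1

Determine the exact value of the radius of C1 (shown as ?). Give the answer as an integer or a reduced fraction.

1. [C1‖L1]  r_C1² − 1 = 0  ⇒  r_C1 = 1 (r>0 drops 1)

1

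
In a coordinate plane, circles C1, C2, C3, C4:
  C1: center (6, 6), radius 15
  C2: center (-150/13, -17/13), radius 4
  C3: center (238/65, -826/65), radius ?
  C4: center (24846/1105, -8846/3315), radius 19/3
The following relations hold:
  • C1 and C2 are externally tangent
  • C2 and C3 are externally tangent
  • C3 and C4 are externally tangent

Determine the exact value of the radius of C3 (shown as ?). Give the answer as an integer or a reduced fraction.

15

1. [ext C2·C3]  r_C3² + 8r_C3 − 345 = 0  ⇒  r_C3 = 15 (r>0 drops 1)
2. [ext C3·C4]  r_C3² + (38/3)r_C3 − 415 = 0  ⇒  r_C3 = 15 (r>0 drops 1)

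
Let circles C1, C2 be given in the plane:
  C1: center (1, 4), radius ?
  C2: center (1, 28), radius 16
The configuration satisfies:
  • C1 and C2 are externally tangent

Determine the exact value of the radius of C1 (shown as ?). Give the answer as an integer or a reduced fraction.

1. [ext C1·C2]  r_C1² + 32r_C1 − 320 = 0  ⇒  r_C1 = 8 (r>0 drops 1)

8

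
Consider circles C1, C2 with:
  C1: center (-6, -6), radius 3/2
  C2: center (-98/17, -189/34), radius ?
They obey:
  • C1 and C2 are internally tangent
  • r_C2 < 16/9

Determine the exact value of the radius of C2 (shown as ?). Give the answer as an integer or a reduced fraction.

1. [int C1,C2]  r_C2² − 3r_C2 + 2 = 0  ⇒  r_C2 = 1 or 2
2. given r_C2 < 16/9: keep 1

1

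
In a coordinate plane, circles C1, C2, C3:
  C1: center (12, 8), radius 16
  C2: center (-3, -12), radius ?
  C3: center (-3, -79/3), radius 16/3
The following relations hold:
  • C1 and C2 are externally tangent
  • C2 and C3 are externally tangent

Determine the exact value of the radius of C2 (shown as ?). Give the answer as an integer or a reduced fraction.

9

1. [ext C1·C2]  r_C2² + 32r_C2 − 369 = 0  ⇒  r_C2 = 9 (r>0 drops 1)
2. [ext C2·C3]  r_C2² + (32/3)r_C2 − 177 = 0  ⇒  r_C2 = 9 (r>0 drops 1)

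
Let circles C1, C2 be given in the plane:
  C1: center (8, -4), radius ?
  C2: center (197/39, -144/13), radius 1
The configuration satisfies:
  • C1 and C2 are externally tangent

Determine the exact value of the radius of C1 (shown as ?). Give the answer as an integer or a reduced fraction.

1. [ext C1·C2]  r_C1² + 2r_C1 − 520/9 = 0  ⇒  r_C1 = 20/3 (r>0 drops 1)

20/3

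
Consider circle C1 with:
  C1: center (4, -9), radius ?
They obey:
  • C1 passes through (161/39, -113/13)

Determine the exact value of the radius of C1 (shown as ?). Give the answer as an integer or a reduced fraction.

1/3

1. [C1∋P]  r_C1² − 1/9 = 0  ⇒  r_C1 = 1/3 (r>0 drops 1)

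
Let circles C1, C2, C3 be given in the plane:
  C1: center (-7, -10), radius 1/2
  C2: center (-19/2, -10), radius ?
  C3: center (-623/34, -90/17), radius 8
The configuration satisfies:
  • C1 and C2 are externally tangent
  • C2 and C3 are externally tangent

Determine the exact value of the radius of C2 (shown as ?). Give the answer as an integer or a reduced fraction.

1. [ext C1·C2]  r_C2² + 1r_C2 − 6 = 0  ⇒  r_C2 = 2 (r>0 drops 1)
2. [ext C2·C3]  r_C2² + 16r_C2 − 36 = 0  ⇒  r_C2 = 2 (r>0 drops 1)

2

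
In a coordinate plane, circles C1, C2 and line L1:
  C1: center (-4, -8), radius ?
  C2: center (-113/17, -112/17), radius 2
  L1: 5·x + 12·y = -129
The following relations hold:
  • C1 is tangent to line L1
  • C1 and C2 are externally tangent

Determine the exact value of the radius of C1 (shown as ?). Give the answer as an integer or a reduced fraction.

1

1. [C1‖L1]  r_C1² − 1 = 0  ⇒  r_C1 = 1 (r>0 drops 1)
2. [ext C1·C2]  r_C1² + 4r_C1 − 5 = 0  ⇒  r_C1 = 1 (r>0 drops 1)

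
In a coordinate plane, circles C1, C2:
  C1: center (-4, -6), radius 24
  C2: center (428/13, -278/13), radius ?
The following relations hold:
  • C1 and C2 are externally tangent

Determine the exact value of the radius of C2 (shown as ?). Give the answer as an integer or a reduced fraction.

16

1. [ext C1·C2]  r_C2² + 48r_C2 − 1024 = 0  ⇒  r_C2 = 16 (r>0 drops 1)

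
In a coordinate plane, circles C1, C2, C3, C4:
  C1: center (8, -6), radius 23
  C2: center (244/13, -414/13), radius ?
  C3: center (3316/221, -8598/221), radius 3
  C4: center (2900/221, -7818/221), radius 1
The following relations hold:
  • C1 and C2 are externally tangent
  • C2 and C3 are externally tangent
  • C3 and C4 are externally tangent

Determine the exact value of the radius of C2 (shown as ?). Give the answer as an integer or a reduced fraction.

5

1. [ext C1·C2]  r_C2² + 46r_C2 − 255 = 0  ⇒  r_C2 = 5 (r>0 drops 1)
2. [ext C2·C3]  r_C2² + 6r_C2 − 55 = 0  ⇒  r_C2 = 5 (r>0 drops 1)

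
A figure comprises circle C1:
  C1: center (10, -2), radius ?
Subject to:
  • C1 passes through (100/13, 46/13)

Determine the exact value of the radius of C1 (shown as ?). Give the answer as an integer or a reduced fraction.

1. [C1∋P]  r_C1² − 36 = 0  ⇒  r_C1 = 6 (r>0 drops 1)

6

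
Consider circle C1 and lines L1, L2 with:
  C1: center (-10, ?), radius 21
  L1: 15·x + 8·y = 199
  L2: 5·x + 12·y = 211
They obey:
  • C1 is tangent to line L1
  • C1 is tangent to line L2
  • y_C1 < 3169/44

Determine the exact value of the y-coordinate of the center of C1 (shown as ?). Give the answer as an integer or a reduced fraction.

-1

1. [C1‖L1]  y_C1² − (349/4)y_C1 − 353/4 = 0  ⇒  y_C1 = -1 or 353/4
2. [C1‖L2]  y_C1² − (87/2)y_C1 − 89/2 = 0  ⇒  y_C1 = -1 or 89/2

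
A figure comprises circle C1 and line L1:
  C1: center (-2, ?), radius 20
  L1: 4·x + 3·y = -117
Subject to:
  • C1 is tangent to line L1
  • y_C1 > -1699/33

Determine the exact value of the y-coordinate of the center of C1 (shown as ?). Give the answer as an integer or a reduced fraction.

-3

1. [C1‖L1]  y_C1² + (218/3)y_C1 + 209 = 0  ⇒  y_C1 = -209/3 or -3
2. given y_C1 > -1699/33: keep -3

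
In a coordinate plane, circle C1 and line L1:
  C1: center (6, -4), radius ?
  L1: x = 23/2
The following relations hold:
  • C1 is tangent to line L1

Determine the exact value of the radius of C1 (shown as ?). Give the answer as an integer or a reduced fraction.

11/2

1. [C1‖L1]  r_C1² − 121/4 = 0  ⇒  r_C1 = 11/2 (r>0 drops 1)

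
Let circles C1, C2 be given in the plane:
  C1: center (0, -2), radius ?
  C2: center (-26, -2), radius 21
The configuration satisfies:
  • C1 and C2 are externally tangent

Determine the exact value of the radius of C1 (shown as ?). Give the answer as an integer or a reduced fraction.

5

1. [ext C1·C2]  r_C1² + 42r_C1 − 235 = 0  ⇒  r_C1 = 5 (r>0 drops 1)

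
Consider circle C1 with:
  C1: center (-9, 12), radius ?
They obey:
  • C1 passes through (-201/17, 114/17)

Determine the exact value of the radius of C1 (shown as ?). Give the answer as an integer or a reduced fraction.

1. [C1∋P]  r_C1² − 36 = 0  ⇒  r_C1 = 6 (r>0 drops 1)

6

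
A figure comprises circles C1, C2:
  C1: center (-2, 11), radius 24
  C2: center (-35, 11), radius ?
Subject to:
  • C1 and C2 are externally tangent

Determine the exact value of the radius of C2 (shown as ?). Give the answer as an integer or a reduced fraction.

9

1. [ext C1·C2]  r_C2² + 48r_C2 − 513 = 0  ⇒  r_C2 = 9 (r>0 drops 1)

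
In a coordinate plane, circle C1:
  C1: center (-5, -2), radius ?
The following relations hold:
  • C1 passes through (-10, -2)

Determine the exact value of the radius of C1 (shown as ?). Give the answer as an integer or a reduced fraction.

1. [C1∋P]  r_C1² − 25 = 0  ⇒  r_C1 = 5 (r>0 drops 1)

5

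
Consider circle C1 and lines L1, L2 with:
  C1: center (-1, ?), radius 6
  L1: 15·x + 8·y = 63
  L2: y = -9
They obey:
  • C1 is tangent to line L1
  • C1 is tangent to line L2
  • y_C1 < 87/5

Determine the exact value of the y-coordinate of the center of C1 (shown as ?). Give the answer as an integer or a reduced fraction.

-3

1. [C1‖L1]  y_C1² − (39/2)y_C1 − 135/2 = 0  ⇒  y_C1 = -3 or 45/2
2. [C1‖L2]  y_C1² + 18y_C1 + 45 = 0  ⇒  y_C1 = -15 or -3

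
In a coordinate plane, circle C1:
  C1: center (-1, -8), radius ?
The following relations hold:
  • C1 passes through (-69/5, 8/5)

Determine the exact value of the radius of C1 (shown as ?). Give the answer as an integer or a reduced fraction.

1. [C1∋P]  r_C1² − 256 = 0  ⇒  r_C1 = 16 (r>0 drops 1)

16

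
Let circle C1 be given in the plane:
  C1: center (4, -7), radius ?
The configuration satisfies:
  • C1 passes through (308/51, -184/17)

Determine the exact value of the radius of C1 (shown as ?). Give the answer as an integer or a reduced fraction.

13/3

1. [C1∋P]  r_C1² − 169/9 = 0  ⇒  r_C1 = 13/3 (r>0 drops 1)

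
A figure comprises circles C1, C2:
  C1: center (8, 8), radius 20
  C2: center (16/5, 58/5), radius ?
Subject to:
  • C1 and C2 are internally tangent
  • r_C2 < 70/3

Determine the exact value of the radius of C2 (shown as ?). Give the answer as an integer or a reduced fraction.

14

1. [int C1,C2]  r_C2² − 40r_C2 + 364 = 0  ⇒  r_C2 = 14 or 26
2. given r_C2 < 70/3: keep 14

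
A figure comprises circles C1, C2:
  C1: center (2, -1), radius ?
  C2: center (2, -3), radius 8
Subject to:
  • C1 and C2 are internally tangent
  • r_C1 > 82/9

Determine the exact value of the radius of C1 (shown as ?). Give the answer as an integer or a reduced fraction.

1. [int C1,C2]  r_C1² − 16r_C1 + 60 = 0  ⇒  r_C1 = 6 or 10
2. given r_C1 > 82/9: keep 10

10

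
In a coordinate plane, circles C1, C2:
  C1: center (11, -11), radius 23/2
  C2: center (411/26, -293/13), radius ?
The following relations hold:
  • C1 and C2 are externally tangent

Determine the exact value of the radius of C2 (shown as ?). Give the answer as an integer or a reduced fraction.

1. [ext C1·C2]  r_C2² + 23r_C2 − 24 = 0  ⇒  r_C2 = 1 (r>0 drops 1)

1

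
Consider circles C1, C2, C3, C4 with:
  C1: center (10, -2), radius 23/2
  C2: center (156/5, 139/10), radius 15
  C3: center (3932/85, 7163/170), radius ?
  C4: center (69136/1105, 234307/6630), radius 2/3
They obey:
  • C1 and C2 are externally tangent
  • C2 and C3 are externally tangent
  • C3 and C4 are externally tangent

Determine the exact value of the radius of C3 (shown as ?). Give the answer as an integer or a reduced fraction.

1. [ext C2·C3]  r_C3² + 30r_C3 − 799 = 0  ⇒  r_C3 = 17 (r>0 drops 1)
2. [ext C3·C4]  r_C3² + (4/3)r_C3 − 935/3 = 0  ⇒  r_C3 = 17 (r>0 drops 1)

17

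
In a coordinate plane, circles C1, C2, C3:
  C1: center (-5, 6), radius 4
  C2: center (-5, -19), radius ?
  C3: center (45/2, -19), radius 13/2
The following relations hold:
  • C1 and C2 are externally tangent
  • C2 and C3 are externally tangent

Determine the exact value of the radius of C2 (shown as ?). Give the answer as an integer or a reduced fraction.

21

1. [ext C1·C2]  r_C2² + 8r_C2 − 609 = 0  ⇒  r_C2 = 21 (r>0 drops 1)
2. [ext C2·C3]  r_C2² + 13r_C2 − 714 = 0  ⇒  r_C2 = 21 (r>0 drops 1)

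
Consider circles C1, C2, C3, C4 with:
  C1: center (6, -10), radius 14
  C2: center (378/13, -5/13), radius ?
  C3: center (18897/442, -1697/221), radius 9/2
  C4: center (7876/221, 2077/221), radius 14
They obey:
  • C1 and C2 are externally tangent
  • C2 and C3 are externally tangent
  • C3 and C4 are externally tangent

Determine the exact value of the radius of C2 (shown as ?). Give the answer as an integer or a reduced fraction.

1. [ext C1·C2]  r_C2² + 28r_C2 − 429 = 0  ⇒  r_C2 = 11 (r>0 drops 1)
2. [ext C2·C3]  r_C2² + 9r_C2 − 220 = 0  ⇒  r_C2 = 11 (r>0 drops 1)

11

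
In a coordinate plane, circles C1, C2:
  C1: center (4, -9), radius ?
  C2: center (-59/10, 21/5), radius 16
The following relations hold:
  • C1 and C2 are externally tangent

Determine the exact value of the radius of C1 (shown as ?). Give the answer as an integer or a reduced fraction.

1. [ext C1·C2]  r_C1² + 32r_C1 − 65/4 = 0  ⇒  r_C1 = 1/2 (r>0 drops 1)

1/2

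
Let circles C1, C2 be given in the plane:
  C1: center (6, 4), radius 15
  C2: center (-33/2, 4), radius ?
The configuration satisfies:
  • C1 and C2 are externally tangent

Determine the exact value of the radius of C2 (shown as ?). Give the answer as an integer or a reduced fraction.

1. [ext C1·C2]  r_C2² + 30r_C2 − 1125/4 = 0  ⇒  r_C2 = 15/2 (r>0 drops 1)

15/2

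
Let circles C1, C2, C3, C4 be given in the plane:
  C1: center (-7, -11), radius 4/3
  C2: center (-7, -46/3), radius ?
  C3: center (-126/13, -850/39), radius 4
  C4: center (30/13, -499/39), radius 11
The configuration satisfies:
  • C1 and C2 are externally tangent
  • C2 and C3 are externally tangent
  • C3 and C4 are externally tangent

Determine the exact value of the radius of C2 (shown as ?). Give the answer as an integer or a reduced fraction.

3

1. [ext C1·C2]  r_C2² + (8/3)r_C2 − 17 = 0  ⇒  r_C2 = 3 (r>0 drops 1)
2. [ext C2·C3]  r_C2² + 8r_C2 − 33 = 0  ⇒  r_C2 = 3 (r>0 drops 1)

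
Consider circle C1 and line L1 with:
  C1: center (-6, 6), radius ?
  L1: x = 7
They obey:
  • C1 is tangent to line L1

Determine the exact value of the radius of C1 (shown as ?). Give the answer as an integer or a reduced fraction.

13

1. [C1‖L1]  r_C1² − 169 = 0  ⇒  r_C1 = 13 (r>0 drops 1)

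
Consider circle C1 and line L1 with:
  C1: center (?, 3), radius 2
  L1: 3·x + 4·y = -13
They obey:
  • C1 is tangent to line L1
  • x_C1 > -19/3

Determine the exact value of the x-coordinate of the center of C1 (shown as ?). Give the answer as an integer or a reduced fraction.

1. [C1‖L1]  x_C1² + (50/3)x_C1 + 175/3 = 0  ⇒  x_C1 = -35/3 or -5
2. given x_C1 > -19/3: keep -5

-5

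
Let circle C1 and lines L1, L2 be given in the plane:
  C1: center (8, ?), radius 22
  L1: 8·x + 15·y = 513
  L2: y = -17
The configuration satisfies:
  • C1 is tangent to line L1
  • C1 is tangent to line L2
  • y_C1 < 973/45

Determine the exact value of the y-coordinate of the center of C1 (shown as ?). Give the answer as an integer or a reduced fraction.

5

1. [C1‖L1]  y_C1² − (898/15)y_C1 + 823/3 = 0  ⇒  y_C1 = 5 or 823/15
2. [C1‖L2]  y_C1² + 34y_C1 − 195 = 0  ⇒  y_C1 = -39 or 5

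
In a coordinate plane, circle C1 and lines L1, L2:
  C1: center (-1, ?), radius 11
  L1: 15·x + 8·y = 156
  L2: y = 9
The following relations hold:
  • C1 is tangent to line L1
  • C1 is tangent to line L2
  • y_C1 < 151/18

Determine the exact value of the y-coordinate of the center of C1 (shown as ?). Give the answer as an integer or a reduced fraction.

-2

1. [C1‖L1]  y_C1² − (171/4)y_C1 − 179/2 = 0  ⇒  y_C1 = -2 or 179/4
2. [C1‖L2]  y_C1² − 18y_C1 − 40 = 0  ⇒  y_C1 = -2 or 20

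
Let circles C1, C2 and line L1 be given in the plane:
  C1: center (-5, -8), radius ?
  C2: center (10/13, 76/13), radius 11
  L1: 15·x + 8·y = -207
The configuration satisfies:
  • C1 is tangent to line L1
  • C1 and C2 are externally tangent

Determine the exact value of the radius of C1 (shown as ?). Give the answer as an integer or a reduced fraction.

4

1. [C1‖L1]  r_C1² − 16 = 0  ⇒  r_C1 = 4 (r>0 drops 1)
2. [ext C1·C2]  r_C1² + 22r_C1 − 104 = 0  ⇒  r_C1 = 4 (r>0 drops 1)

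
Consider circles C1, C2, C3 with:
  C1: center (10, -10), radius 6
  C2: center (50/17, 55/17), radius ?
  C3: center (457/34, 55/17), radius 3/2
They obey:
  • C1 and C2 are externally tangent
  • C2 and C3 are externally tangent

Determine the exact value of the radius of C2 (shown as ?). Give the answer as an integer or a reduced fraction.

9

1. [ext C1·C2]  r_C2² + 12r_C2 − 189 = 0  ⇒  r_C2 = 9 (r>0 drops 1)
2. [ext C2·C3]  r_C2² + 3r_C2 − 108 = 0  ⇒  r_C2 = 9 (r>0 drops 1)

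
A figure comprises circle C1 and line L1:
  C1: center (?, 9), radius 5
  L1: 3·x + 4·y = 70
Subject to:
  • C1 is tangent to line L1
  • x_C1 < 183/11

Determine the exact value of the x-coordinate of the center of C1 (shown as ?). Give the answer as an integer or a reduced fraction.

3

1. [C1‖L1]  x_C1² − (68/3)x_C1 + 59 = 0  ⇒  x_C1 = 3 or 59/3
2. given x_C1 < 183/11: keep 3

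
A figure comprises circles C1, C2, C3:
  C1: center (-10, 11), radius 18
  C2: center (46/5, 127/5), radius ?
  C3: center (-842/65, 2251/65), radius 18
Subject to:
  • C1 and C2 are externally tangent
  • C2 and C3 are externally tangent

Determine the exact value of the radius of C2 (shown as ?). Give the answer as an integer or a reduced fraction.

6

1. [ext C1·C2]  r_C2² + 36r_C2 − 252 = 0  ⇒  r_C2 = 6 (r>0 drops 1)
2. [ext C2·C3]  r_C2² + 36r_C2 − 252 = 0  ⇒  r_C2 = 6 (r>0 drops 1)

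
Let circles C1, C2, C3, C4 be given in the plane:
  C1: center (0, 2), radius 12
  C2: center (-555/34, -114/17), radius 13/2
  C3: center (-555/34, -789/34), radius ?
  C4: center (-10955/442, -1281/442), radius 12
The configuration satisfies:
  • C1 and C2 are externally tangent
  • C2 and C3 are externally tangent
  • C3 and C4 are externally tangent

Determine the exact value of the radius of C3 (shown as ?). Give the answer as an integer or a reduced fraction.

1. [ext C2·C3]  r_C3² + 13r_C3 − 230 = 0  ⇒  r_C3 = 10 (r>0 drops 1)
2. [ext C3·C4]  r_C3² + 24r_C3 − 340 = 0  ⇒  r_C3 = 10 (r>0 drops 1)

10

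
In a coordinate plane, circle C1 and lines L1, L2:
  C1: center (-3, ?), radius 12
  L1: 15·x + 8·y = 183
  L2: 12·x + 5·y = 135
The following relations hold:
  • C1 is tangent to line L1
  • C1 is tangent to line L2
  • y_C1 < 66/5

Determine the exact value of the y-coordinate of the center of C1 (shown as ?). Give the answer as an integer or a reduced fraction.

1. [C1‖L1]  y_C1² − 57y_C1 + 162 = 0  ⇒  y_C1 = 3 or 54
2. [C1‖L2]  y_C1² − (342/5)y_C1 + 981/5 = 0  ⇒  y_C1 = 3 or 327/5

3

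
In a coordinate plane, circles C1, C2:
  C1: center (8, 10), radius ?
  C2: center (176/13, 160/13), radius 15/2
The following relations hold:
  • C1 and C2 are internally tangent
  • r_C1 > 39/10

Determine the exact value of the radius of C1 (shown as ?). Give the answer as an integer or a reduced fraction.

27/2

1. [int C1,C2]  r_C1² − 15r_C1 + 81/4 = 0  ⇒  r_C1 = 3/2 or 27/2
2. given r_C1 > 39/10: keep 27/2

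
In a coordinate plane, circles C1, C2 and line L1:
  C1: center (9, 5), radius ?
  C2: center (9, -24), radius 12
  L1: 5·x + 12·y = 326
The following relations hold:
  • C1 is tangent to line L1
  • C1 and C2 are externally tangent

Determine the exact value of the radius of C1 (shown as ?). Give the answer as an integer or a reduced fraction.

17

1. [C1‖L1]  r_C1² − 289 = 0  ⇒  r_C1 = 17 (r>0 drops 1)
2. [ext C1·C2]  r_C1² + 24r_C1 − 697 = 0  ⇒  r_C1 = 17 (r>0 drops 1)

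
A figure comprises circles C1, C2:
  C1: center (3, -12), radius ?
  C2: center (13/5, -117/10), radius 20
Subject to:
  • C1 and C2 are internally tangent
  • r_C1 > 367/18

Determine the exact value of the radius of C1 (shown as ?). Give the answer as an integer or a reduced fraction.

41/2

1. [int C1,C2]  r_C1² − 40r_C1 + 1599/4 = 0  ⇒  r_C1 = 39/2 or 41/2
2. given r_C1 > 367/18: keep 41/2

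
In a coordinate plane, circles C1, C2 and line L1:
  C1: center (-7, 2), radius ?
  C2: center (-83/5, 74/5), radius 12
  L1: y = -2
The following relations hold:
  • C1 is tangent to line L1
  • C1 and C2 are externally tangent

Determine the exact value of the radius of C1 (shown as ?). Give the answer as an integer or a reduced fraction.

1. [C1‖L1]  r_C1² − 16 = 0  ⇒  r_C1 = 4 (r>0 drops 1)
2. [ext C1·C2]  r_C1² + 24r_C1 − 112 = 0  ⇒  r_C1 = 4 (r>0 drops 1)

4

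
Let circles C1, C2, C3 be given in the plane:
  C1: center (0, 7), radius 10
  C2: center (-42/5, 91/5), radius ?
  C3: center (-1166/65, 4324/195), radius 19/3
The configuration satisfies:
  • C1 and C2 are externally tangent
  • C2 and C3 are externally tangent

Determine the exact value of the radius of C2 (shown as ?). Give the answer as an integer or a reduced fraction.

1. [ext C1·C2]  r_C2² + 20r_C2 − 96 = 0  ⇒  r_C2 = 4 (r>0 drops 1)
2. [ext C2·C3]  r_C2² + (38/3)r_C2 − 200/3 = 0  ⇒  r_C2 = 4 (r>0 drops 1)

4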